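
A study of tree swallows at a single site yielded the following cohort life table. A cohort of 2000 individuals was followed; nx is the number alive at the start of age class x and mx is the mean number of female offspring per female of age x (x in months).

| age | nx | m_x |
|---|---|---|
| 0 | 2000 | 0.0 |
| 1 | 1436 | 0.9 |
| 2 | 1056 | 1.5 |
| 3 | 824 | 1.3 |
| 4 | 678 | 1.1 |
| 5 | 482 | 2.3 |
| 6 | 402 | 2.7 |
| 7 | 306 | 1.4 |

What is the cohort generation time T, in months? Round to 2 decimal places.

lx = nx/n0 = nx/2000: 1, 0.718, 0.528, 0.412, 0.339, 0.241, 0.201, 0.153
lx·mx: 0, 0.6462, 0.792, 0.5356, 0.3729, 0.5543, 0.5427, 0.2142 → R0 = 3.6579
x·lx·mx: 0, 0.6462, 1.584, 1.6068, 1.4916, 2.7715, 3.2562, 1.4994 → Σ = 12.8557
T = 12.8557 / 3.6579 = 3.514503… → 3.51

3.51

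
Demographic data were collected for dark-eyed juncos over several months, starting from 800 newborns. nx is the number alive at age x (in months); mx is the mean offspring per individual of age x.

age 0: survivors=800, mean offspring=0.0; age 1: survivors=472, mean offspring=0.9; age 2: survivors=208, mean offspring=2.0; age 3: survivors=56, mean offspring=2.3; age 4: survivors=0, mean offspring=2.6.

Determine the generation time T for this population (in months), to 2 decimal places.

1.69

lx = nx/n0 = nx/800: 1, 0.59, 0.26, 0.07, 0
lx·mx: 0, 0.531, 0.52, 0.161, 0 → R0 = 1.212
x·lx·mx: 0, 0.531, 1.04, 0.483, 0 → Σ = 2.054
T = 2.054 / 1.212 = 1.694719… → 1.69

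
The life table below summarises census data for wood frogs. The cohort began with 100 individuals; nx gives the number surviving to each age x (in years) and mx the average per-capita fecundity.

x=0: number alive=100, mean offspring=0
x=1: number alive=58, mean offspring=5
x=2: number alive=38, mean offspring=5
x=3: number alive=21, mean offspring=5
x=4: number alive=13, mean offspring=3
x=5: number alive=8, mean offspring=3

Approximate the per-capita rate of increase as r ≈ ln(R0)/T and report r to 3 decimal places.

0.960

lx = nx/n0 = nx/100: 1, 0.58, 0.38, 0.21, 0.13, 0.08
R0 = Σ lx·mx = 0 + 2.9 + 1.9 + 1.05 + 0.39 + 0.24 = 6.48
Σ x·lx·mx = 12.61; T = 12.61/6.48 = 1.94599…
r ≈ ln(R0)/T = ln(6.48)/1.94599… = 0.96029… → 0.960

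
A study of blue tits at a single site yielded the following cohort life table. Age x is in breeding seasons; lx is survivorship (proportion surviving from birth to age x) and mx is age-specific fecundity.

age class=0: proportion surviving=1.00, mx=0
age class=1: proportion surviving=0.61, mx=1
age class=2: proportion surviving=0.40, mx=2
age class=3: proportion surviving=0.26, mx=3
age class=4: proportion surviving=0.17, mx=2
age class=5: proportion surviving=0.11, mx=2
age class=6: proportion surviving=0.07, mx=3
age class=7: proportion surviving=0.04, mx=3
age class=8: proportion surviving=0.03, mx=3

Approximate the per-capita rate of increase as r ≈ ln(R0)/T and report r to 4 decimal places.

R0 = Σ lx·mx = 0 + 0.61 + 0.8 + 0.78 + 0.34 + 0.22 + 0.21 + 0.12 + 0.09 = 3.17
Σ x·lx·mx = 9.83; T = 9.83/3.17 = 3.10095…
r ≈ ln(R0)/T = ln(3.17)/3.10095… = 0.372058… → 0.3721

0.3721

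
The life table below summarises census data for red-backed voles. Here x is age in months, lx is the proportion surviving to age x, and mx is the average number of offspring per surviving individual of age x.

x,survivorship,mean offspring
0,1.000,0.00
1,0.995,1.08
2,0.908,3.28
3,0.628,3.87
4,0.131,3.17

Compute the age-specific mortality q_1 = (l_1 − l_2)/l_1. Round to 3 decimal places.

q_1 = (l_1 − l_2) / l_1 = (0.995 − 0.908) / 0.995
     = 0.087 / 0.995 = 0.087437… → 0.087

0.087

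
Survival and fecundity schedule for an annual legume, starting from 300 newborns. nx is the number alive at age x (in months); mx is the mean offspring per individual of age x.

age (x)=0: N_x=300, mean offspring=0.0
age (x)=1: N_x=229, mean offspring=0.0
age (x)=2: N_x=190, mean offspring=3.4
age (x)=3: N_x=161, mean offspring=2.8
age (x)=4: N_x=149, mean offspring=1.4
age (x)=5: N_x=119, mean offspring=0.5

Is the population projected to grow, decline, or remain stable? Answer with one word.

growing

lx = nx/n0 = nx/300: 1, 0.76333…, 0.63333…, 0.53667…, 0.49667…, 0.39667…
R0 = Σ lx·mx = 0 + 0 + 2.153333… + 1.502667… + 0.695333… + 0.198333… = 4.549667…
R0 > 1, so the population is growing.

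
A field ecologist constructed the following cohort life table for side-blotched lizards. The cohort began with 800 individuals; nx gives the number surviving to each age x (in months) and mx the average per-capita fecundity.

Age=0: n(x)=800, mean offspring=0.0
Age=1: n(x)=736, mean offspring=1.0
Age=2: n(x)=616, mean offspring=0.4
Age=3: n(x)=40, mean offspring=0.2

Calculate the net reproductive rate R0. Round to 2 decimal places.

lx = nx/n0 = nx/800: 1, 0.92, 0.77, 0.05
lx·mx by age: 0, 0.92, 0.308, 0.01
R0 = Σ lx·mx = 1.238 → 1.24

1.24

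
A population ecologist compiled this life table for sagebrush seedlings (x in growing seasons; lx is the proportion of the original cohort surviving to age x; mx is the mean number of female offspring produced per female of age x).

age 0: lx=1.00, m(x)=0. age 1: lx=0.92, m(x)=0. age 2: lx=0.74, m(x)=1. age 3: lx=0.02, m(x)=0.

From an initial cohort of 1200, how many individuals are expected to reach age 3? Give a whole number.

24

Expected survivors = N0 · l_3 = 1200 × 0.02 = 24 → 24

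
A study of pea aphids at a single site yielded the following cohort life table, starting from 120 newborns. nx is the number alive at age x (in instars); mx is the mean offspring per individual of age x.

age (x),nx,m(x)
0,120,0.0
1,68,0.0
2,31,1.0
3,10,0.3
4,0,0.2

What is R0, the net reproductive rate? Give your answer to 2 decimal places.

lx = nx/n0 = nx/120: 1, 0.56667…, 0.25833…, 0.08333…, 0
lx·mx by age: 0, 0, 0.258333…, 0.025…, 0
R0 = Σ lx·mx = 0.283333… → 0.28

0.28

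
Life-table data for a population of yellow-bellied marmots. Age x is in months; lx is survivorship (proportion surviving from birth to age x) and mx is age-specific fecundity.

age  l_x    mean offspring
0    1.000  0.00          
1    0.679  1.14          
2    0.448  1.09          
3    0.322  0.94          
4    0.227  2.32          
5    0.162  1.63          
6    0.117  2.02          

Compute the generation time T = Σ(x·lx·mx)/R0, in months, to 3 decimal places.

lx·mx: 0, 0.77406, 0.48832, 0.30268, 0.52664, 0.26406, 0.23634 → R0 = 2.5921
x·lx·mx: 0, 0.77406, 0.97664, 0.90804, 2.10656, 1.3203, 1.41804 → Σ = 7.50364
T = 7.50364 / 2.5921 = 2.894811… → 2.895

2.895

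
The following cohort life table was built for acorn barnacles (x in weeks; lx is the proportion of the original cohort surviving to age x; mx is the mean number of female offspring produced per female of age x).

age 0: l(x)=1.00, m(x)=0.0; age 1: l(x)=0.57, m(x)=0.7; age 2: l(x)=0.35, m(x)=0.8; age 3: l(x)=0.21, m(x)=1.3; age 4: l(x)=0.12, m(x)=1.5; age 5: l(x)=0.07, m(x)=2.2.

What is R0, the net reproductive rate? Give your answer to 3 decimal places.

lx·mx by age: 0, 0.399, 0.28, 0.273, 0.18, 0.154
R0 = Σ lx·mx = 1.286 → 1.286

1.286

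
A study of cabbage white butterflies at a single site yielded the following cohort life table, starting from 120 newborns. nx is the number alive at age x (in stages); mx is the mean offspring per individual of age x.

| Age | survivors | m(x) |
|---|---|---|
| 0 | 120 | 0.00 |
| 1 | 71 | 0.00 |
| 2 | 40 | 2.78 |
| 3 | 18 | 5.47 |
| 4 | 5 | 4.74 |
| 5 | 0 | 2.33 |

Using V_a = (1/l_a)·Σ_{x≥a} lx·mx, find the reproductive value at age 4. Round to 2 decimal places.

lx = nx/n0 = nx/120: 1, 0.59167…, 0.33333…, 0.15, 0.04167…, 0
lx·mx for x ≥ 4: 0.1975…, 0 → sum = 0.1975…
V_4 = 0.1975… / l_4 = 0.1975… / 0.041667… = 4.74… → 4.74

4.74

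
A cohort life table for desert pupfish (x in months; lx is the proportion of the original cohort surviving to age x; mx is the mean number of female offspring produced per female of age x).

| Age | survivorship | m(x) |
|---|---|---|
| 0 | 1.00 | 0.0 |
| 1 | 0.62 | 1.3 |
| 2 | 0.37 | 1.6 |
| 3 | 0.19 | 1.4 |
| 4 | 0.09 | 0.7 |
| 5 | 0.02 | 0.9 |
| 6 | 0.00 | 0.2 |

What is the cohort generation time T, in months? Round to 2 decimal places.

lx·mx: 0, 0.806, 0.592, 0.266, 0.063, 0.018, 0 → R0 = 1.745
x·lx·mx: 0, 0.806, 1.184, 0.798, 0.252, 0.09, 0 → Σ = 3.13
T = 3.13 / 1.745 = 1.793696… → 1.79

1.79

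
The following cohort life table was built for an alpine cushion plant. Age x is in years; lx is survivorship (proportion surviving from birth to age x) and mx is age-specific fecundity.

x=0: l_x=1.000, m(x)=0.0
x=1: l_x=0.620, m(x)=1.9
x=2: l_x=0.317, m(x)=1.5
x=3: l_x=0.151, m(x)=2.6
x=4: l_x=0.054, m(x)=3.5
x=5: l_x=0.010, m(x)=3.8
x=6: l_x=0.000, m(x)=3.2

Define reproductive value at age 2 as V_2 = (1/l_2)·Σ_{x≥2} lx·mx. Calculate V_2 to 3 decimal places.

3.455

lx·mx for x ≥ 2: 0.4755, 0.3926, 0.189, 0.038, 0 → sum = 1.0951
V_2 = 1.0951 / l_2 = 1.0951 / 0.317 = 3.454574… → 3.455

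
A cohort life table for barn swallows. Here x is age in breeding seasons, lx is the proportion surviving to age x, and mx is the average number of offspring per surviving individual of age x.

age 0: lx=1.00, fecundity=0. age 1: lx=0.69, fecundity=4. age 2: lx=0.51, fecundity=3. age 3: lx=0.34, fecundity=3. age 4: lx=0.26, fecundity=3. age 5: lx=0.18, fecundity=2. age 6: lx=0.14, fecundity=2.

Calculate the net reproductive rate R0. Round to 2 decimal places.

lx·mx by age: 0, 2.76, 1.53, 1.02, 0.78, 0.36, 0.28
R0 = Σ lx·mx = 6.73 → 6.73

6.73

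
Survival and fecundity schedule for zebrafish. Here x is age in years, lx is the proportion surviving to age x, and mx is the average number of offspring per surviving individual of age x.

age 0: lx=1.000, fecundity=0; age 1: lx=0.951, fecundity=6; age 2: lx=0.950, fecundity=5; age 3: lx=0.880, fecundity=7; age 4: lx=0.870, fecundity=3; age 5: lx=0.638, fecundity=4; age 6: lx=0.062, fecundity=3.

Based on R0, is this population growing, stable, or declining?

growing

R0 = Σ lx·mx = 0 + 5.706 + 4.75 + 6.16 + 2.61 + 2.552 + 0.186 = 21.964
R0 > 1, so the population is growing.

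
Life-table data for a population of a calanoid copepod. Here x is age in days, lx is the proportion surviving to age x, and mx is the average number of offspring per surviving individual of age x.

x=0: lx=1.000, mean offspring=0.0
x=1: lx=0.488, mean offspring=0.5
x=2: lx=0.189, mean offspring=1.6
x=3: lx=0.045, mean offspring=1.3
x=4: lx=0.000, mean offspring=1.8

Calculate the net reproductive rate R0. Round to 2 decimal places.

lx·mx by age: 0, 0.244, 0.3024, 0.0585, 0
R0 = Σ lx·mx = 0.6049 → 0.60

0.60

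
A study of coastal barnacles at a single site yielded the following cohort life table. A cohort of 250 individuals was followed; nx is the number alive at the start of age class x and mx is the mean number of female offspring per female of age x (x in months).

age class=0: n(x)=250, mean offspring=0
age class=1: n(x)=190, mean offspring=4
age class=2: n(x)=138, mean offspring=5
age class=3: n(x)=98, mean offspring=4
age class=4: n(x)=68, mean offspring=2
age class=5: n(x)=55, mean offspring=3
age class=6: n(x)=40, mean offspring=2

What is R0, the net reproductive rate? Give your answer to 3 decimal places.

8.892

lx = nx/n0 = nx/250: 1, 0.76, 0.552, 0.392, 0.272, 0.22, 0.16
lx·mx by age: 0, 3.04, 2.76, 1.568, 0.544, 0.66, 0.32
R0 = Σ lx·mx = 8.892 → 8.892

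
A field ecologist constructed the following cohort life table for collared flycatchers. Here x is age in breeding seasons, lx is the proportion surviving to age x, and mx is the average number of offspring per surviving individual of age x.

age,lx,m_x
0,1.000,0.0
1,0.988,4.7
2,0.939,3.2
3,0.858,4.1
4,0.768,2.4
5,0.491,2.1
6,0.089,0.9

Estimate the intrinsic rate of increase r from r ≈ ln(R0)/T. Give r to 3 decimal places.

R0 = Σ lx·mx = 0 + 4.6436 + 3.0048 + 3.5178 + 1.8432 + 1.0311 + 0.0801 = 14.1206
Σ x·lx·mx = 34.2155; T = 34.2155/14.1206 = 2.42309…
r ≈ ln(R0)/T = ln(14.1206)/2.42309… = 1.09267… → 1.093

1.093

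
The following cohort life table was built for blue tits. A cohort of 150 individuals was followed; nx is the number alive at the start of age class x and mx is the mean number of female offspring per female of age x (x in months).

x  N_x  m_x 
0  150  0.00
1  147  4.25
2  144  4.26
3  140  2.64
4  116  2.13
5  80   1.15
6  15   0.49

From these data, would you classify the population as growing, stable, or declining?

lx = nx/n0 = nx/150: 1, 0.98, 0.96, 0.93333…, 0.77333…, 0.53333…, 0.1
R0 = Σ lx·mx = 0 + 4.165 + 4.0896 + 2.464… + 1.6472… + 0.613333… + 0.049 = 13.028133…
R0 > 1, so the population is growing.

growing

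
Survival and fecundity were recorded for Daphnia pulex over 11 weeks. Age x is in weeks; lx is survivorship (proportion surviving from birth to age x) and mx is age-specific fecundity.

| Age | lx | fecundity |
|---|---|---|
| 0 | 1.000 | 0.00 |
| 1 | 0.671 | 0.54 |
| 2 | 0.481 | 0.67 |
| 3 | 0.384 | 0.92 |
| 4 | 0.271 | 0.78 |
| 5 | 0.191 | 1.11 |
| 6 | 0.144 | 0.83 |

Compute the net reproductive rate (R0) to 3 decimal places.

1.581

lx·mx by age: 0, 0.36234, 0.32227, 0.35328, 0.21138, 0.21201, 0.11952
R0 = Σ lx·mx = 1.5808 → 1.581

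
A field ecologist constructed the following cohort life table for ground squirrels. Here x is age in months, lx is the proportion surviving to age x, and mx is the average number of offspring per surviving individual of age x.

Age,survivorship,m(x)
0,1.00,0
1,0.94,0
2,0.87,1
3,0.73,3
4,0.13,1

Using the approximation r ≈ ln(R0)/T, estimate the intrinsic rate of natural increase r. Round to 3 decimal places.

0.419

R0 = Σ lx·mx = 0 + 0 + 0.87 + 2.19 + 0.13 = 3.19
Σ x·lx·mx = 8.83; T = 8.83/3.19 = 2.76803…
r ≈ ln(R0)/T = ln(3.19)/2.76803… = 0.41908… → 0.419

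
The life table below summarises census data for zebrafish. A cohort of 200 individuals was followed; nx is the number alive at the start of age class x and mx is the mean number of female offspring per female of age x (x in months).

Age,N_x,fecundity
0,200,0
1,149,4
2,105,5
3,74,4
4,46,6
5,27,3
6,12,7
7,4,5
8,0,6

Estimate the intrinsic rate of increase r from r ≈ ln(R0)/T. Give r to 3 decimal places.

0.897

lx = nx/n0 = nx/200: 1, 0.745, 0.525, 0.37, 0.23, 0.135, 0.06, 0.02, 0
R0 = Σ lx·mx = 0 + 2.98 + 2.625 + 1.48 + 1.38 + 0.405 + 0.42 + 0.1 + 0 = 9.39
Σ x·lx·mx = 23.435; T = 23.435/9.39 = 2.49574…
r ≈ ln(R0)/T = ln(9.39)/2.49574… = 0.89739… → 0.897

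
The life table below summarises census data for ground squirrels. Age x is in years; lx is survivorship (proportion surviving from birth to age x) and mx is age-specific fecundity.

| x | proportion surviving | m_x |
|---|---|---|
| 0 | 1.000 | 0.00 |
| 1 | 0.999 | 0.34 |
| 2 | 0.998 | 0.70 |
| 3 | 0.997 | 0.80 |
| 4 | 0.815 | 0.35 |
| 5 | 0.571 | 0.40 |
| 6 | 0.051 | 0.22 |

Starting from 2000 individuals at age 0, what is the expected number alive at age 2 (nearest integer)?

Expected survivors = N0 · l_2 = 2000 × 0.998 = 1996 → 1996

1996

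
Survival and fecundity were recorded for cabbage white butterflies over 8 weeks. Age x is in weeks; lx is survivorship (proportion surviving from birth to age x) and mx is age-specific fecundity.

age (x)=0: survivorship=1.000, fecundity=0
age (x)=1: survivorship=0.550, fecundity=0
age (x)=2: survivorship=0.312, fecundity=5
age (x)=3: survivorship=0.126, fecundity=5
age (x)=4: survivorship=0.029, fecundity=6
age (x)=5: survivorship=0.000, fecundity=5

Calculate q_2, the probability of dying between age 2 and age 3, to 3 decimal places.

q_2 = (l_2 − l_3) / l_2 = (0.312 − 0.126) / 0.312
     = 0.186 / 0.312 = 0.596154… → 0.596

0.596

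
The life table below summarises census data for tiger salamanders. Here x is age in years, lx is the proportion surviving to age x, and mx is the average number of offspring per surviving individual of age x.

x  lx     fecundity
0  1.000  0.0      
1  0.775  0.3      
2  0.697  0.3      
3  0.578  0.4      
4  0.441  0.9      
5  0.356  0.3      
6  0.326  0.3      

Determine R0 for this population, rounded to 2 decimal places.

lx·mx by age: 0, 0.2325, 0.2091, 0.2312, 0.3969, 0.1068, 0.0978
R0 = Σ lx·mx = 1.2743 → 1.27

1.27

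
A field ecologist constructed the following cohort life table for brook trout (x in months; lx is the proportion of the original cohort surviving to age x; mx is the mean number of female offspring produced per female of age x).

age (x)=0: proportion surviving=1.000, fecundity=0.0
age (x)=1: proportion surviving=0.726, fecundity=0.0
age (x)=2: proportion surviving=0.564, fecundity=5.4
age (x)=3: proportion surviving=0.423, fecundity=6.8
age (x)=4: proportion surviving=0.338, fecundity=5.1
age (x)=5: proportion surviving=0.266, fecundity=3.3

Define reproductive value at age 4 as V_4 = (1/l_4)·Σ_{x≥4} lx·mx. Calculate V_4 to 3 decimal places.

lx·mx for x ≥ 4: 1.7238, 0.8778 → sum = 2.6016
V_4 = 2.6016 / l_4 = 2.6016 / 0.338 = 7.697041… → 7.697

7.697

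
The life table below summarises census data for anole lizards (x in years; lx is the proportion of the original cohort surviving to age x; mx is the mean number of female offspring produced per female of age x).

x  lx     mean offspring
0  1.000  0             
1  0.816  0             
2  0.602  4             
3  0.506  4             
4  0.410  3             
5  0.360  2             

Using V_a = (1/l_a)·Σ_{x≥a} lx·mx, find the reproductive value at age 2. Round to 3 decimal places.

lx·mx for x ≥ 2: 2.408, 2.024, 1.23, 0.72 → sum = 6.382
V_2 = 6.382 / l_2 = 6.382 / 0.602 = 10.601329… → 10.601

10.601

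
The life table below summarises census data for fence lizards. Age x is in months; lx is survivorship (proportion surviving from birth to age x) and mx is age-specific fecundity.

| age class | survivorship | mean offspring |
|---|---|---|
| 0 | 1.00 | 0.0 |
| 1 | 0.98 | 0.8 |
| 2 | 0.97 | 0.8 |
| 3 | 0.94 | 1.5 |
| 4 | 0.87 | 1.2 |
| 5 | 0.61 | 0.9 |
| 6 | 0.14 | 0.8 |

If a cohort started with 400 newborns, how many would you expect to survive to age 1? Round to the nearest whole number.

Expected survivors = N0 · l_1 = 400 × 0.98 = 392 → 392

392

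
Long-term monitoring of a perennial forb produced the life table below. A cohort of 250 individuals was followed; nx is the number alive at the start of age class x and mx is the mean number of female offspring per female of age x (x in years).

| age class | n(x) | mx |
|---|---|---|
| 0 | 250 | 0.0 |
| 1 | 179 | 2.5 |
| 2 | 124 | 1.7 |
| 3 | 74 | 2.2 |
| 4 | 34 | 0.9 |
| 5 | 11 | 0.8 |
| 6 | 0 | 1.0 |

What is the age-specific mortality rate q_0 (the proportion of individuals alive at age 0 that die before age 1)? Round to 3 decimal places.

lx = nx/n0 = nx/250: 1, 0.716, 0.496, 0.296, 0.136, 0.044, 0
q_0 = (l_0 − l_1) / l_0 = (1 − 0.716) / 1
     = 0.284 / 1 = 0.284 → 0.284

0.284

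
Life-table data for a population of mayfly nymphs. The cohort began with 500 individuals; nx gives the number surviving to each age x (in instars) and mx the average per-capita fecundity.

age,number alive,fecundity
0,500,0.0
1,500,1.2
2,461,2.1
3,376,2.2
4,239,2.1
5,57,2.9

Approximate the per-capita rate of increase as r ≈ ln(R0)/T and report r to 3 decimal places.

0.707

lx = nx/n0 = nx/500: 1, 1, 0.922, 0.752, 0.478, 0.114
R0 = Σ lx·mx = 0 + 1.2 + 1.9362 + 1.6544 + 1.0038 + 0.3306 = 6.125
Σ x·lx·mx = 15.7038; T = 15.7038/6.125 = 2.56389…
r ≈ ln(R0)/T = ln(6.125)/2.56389… = 0.70689… → 0.707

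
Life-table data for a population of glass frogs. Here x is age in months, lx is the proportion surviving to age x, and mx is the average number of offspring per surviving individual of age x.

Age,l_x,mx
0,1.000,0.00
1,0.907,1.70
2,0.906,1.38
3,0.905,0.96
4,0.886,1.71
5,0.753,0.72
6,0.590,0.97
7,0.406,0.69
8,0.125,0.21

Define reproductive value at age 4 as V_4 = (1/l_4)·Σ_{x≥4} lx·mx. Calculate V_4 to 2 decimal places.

3.31

lx·mx for x ≥ 4: 1.51506, 0.54216, 0.5723, 0.28014, 0.02625 → sum = 2.93591
V_4 = 2.93591 / l_4 = 2.93591 / 0.886 = 3.313668… → 3.31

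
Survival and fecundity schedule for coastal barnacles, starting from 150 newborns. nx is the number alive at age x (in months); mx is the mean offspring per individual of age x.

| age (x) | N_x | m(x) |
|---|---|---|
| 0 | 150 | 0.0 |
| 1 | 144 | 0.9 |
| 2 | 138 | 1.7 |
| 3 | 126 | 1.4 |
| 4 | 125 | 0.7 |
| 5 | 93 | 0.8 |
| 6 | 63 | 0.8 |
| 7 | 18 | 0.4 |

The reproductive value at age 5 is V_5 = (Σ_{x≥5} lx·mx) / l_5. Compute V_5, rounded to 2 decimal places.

1.42

lx = nx/n0 = nx/150: 1, 0.96, 0.92, 0.84, 0.83333…, 0.62, 0.42, 0.12
lx·mx for x ≥ 5: 0.496, 0.336, 0.048 → sum = 0.88
V_5 = 0.88 / l_5 = 0.88 / 0.62 = 1.419355… → 1.42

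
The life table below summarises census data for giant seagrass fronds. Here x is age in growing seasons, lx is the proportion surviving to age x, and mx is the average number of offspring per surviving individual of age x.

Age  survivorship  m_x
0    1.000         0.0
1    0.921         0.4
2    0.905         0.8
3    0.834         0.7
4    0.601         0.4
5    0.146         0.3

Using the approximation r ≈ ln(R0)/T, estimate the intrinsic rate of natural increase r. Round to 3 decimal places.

0.278

R0 = Σ lx·mx = 0 + 0.3684 + 0.724 + 0.5838 + 0.2404 + 0.0438 = 1.9604
Σ x·lx·mx = 4.7484; T = 4.7484/1.9604 = 2.42216…
r ≈ ln(R0)/T = ln(1.9604)/2.42216… = 0.27791… → 0.278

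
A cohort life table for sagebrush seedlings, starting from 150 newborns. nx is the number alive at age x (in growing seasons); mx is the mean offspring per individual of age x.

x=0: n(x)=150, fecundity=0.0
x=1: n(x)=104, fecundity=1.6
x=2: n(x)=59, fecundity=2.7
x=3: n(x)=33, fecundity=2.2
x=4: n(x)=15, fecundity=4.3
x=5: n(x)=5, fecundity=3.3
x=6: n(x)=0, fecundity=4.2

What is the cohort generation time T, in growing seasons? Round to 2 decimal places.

2.18

lx = nx/n0 = nx/150: 1, 0.69333…, 0.39333…, 0.22, 0.1, 0.03333…, 0
lx·mx: 0, 1.109333…, 1.062…, 0.484, 0.43, 0.11…, 0 → R0 = 3.195333…
x·lx·mx: 0, 1.109333…, 2.124…, 1.452, 1.72, 0.55…, 0 → Σ = 6.955333…
T = 6.955333… / 3.195333… = 2.176716… → 2.18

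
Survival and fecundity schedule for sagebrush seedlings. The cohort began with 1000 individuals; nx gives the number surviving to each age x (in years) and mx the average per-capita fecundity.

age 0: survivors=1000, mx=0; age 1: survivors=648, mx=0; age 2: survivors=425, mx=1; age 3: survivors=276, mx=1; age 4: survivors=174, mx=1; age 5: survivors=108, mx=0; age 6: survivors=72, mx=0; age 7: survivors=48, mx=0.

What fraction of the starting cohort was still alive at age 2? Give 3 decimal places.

0.425

l_2 = n_2/n_0 = 425/1000 = 0.425 → 0.425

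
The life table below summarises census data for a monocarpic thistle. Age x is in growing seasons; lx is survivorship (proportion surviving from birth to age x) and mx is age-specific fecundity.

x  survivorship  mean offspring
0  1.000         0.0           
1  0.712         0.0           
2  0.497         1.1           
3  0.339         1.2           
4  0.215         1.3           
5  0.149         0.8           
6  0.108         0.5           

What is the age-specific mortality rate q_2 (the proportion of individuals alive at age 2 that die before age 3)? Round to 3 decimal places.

q_2 = (l_2 − l_3) / l_2 = (0.497 − 0.339) / 0.497
     = 0.158 / 0.497 = 0.317907… → 0.318

0.318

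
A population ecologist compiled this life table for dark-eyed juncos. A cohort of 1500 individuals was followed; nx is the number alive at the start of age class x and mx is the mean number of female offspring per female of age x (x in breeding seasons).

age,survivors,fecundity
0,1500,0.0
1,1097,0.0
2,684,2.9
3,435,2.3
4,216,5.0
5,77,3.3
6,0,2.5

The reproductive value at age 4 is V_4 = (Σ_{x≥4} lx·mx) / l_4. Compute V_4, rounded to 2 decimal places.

6.18

lx = nx/n0 = nx/1500: 1, 0.73133…, 0.456, 0.29, 0.144, 0.05133…, 0
lx·mx for x ≥ 4: 0.72, 0.1694…, 0 → sum = 0.8894…
V_4 = 0.8894… / l_4 = 0.8894… / 0.144 = 6.176389… → 6.18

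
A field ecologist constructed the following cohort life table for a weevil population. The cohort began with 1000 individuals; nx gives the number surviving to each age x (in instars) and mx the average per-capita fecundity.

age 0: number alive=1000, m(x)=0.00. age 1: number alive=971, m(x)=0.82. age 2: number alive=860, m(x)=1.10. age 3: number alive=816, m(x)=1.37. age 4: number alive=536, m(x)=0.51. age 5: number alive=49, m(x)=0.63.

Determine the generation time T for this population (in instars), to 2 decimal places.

lx = nx/n0 = nx/1000: 1, 0.971, 0.86, 0.816, 0.536, 0.049
lx·mx: 0, 0.79622, 0.946, 1.11792, 0.27336, 0.03087 → R0 = 3.16437
x·lx·mx: 0, 0.79622, 1.892, 3.35376, 1.09344, 0.15435 → Σ = 7.28977
T = 7.28977 / 3.16437 = 2.303703… → 2.30

2.30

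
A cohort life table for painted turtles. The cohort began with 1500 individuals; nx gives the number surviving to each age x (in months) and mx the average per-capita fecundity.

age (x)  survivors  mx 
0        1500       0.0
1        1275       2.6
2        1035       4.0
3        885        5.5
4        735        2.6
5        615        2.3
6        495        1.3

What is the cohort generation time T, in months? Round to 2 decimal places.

2.75

lx = nx/n0 = nx/1500: 1, 0.85, 0.69, 0.59, 0.49, 0.41, 0.33
lx·mx: 0, 2.21, 2.76, 3.245, 1.274, 0.943, 0.429 → R0 = 10.861
x·lx·mx: 0, 2.21, 5.52, 9.735, 5.096, 4.715, 2.574 → Σ = 29.85
T = 29.85 / 10.861 = 2.748366… → 2.75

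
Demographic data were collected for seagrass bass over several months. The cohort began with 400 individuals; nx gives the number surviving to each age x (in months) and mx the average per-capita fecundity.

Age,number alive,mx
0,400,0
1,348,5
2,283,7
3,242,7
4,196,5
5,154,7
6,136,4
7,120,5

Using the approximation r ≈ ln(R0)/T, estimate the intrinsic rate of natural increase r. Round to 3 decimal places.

0.960

lx = nx/n0 = nx/400: 1, 0.87, 0.7075, 0.605, 0.49, 0.385, 0.34, 0.3
R0 = Σ lx·mx = 0 + 4.35 + 4.9525 + 4.235 + 2.45 + 2.695 + 1.36 + 1.5 = 21.5425
Σ x·lx·mx = 68.895; T = 68.895/21.5425 = 3.1981…
r ≈ ln(R0)/T = ln(21.5425)/3.1981… = 0.95995… → 0.960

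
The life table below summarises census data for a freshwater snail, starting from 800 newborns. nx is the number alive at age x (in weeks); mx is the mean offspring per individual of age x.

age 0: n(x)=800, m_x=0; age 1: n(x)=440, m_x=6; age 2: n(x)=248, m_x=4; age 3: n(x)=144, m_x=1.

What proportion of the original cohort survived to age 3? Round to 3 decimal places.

l_3 = n_3/n_0 = 144/800 = 0.18 → 0.180

0.180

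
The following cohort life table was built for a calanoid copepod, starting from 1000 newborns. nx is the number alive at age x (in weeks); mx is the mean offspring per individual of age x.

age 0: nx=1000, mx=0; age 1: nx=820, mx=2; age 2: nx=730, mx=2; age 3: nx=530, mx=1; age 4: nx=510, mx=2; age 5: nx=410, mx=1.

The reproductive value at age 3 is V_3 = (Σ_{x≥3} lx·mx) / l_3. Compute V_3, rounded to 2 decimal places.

3.70

lx = nx/n0 = nx/1000: 1, 0.82, 0.73, 0.53, 0.51, 0.41
lx·mx for x ≥ 3: 0.53, 1.02, 0.41 → sum = 1.96
V_3 = 1.96 / l_3 = 1.96 / 0.53 = 3.698113… → 3.70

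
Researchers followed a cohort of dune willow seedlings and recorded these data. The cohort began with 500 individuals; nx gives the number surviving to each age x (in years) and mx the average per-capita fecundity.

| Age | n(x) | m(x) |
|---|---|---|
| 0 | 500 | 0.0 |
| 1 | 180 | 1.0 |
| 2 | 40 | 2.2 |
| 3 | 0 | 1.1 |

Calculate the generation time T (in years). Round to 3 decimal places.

1.328

lx = nx/n0 = nx/500: 1, 0.36, 0.08, 0
lx·mx: 0, 0.36, 0.176, 0 → R0 = 0.536
x·lx·mx: 0, 0.36, 0.352, 0 → Σ = 0.712
T = 0.712 / 0.536 = 1.328358… → 1.328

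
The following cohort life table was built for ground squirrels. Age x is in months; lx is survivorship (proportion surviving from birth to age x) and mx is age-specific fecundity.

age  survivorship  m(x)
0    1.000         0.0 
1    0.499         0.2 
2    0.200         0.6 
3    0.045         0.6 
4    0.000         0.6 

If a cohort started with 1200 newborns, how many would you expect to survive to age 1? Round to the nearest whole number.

Expected survivors = N0 · l_1 = 1200 × 0.499 = 598.8 → 599

599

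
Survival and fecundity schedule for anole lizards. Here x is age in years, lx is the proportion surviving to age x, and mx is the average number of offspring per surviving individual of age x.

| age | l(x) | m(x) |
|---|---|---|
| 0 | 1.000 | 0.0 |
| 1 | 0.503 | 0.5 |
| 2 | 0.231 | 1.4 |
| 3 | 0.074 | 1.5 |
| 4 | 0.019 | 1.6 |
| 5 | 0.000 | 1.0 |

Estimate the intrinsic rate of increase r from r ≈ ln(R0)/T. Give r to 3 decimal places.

R0 = Σ lx·mx = 0 + 0.2515 + 0.3234 + 0.111 + 0.0304 + 0 = 0.7163
Σ x·lx·mx = 1.3529; T = 1.3529/0.7163 = 1.88873…
r ≈ ln(R0)/T = ln(0.7163)/1.88873… = -0.17666… → -0.177

-0.177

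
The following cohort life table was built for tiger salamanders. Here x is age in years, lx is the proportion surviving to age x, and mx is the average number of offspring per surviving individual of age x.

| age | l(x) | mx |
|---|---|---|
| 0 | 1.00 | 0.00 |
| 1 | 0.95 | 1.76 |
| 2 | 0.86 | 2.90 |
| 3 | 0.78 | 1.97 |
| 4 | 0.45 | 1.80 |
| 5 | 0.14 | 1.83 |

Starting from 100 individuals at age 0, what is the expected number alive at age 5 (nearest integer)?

Expected survivors = N0 · l_5 = 100 × 0.14 = 14 → 14

14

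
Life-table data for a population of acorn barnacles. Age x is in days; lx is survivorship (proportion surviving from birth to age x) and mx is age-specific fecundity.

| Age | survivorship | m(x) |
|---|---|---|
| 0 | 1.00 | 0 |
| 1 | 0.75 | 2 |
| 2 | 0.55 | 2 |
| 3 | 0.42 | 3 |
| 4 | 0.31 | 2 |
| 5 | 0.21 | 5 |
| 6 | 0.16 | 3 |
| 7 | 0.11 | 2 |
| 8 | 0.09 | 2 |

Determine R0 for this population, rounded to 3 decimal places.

lx·mx by age: 0, 1.5, 1.1, 1.26, 0.62, 1.05, 0.48, 0.22, 0.18
R0 = Σ lx·mx = 6.41 → 6.410

6.410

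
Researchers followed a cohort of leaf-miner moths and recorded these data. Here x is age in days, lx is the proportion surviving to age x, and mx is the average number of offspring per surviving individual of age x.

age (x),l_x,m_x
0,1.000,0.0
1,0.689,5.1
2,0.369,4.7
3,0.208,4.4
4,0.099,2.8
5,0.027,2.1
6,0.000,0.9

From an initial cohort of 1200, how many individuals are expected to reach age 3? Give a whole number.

Expected survivors = N0 · l_3 = 1200 × 0.208 = 249.6 → 250

250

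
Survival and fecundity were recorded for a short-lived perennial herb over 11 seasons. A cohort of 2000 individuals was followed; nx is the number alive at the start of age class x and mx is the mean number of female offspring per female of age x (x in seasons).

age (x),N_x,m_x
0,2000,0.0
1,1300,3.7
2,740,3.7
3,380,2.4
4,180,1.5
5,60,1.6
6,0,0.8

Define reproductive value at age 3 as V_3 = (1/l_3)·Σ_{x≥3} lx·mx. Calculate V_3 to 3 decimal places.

lx = nx/n0 = nx/2000: 1, 0.65, 0.37, 0.19, 0.09, 0.03, 0
lx·mx for x ≥ 3: 0.456, 0.135, 0.048, 0 → sum = 0.639
V_3 = 0.639 / l_3 = 0.639 / 0.19 = 3.363158… → 3.363

3.363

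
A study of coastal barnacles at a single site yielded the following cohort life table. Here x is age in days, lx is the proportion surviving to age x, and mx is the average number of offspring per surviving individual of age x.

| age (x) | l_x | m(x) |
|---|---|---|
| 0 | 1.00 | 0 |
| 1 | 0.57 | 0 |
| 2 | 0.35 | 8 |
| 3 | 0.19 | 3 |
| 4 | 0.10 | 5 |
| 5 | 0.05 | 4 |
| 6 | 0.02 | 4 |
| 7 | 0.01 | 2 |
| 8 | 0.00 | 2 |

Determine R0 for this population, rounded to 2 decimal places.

lx·mx by age: 0, 0, 2.8, 0.57, 0.5, 0.2, 0.08, 0.02, 0
R0 = Σ lx·mx = 4.17 → 4.17

4.17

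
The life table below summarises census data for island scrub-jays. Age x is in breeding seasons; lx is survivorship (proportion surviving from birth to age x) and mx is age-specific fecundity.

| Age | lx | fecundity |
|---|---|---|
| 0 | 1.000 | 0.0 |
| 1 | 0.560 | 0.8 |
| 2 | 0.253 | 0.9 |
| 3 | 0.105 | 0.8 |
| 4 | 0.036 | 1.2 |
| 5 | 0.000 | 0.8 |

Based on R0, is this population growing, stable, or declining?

R0 = Σ lx·mx = 0 + 0.448 + 0.2277 + 0.084 + 0.0432 + 0 = 0.8029
R0 < 1, so the population is declining.

declining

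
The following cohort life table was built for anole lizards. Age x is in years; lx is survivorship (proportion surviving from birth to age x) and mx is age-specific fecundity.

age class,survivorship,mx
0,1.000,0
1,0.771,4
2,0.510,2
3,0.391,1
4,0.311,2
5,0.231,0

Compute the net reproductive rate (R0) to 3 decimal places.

lx·mx by age: 0, 3.084, 1.02, 0.391, 0.622, 0
R0 = Σ lx·mx = 5.117 → 5.117

5.117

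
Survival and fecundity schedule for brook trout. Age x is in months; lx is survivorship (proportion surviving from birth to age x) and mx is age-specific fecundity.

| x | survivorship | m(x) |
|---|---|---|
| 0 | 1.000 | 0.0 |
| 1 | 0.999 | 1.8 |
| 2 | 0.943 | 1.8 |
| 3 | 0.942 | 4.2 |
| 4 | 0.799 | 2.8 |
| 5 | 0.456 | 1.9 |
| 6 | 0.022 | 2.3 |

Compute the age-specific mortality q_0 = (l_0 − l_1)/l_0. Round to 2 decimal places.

0.00

q_0 = (l_0 − l_1) / l_0 = (1 − 0.999) / 1
     = 0.001 / 1 = 0.001 → 0.00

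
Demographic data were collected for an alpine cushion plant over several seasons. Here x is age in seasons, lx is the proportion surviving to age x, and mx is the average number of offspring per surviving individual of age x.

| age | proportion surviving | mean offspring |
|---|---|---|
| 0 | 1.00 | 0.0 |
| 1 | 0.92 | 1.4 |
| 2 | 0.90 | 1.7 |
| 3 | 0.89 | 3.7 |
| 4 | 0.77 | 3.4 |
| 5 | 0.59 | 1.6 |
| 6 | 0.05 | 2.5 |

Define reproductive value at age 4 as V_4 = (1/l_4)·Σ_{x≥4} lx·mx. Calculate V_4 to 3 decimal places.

lx·mx for x ≥ 4: 2.618, 0.944, 0.125 → sum = 3.687
V_4 = 3.687 / l_4 = 3.687 / 0.77 = 4.788312… → 4.788

4.788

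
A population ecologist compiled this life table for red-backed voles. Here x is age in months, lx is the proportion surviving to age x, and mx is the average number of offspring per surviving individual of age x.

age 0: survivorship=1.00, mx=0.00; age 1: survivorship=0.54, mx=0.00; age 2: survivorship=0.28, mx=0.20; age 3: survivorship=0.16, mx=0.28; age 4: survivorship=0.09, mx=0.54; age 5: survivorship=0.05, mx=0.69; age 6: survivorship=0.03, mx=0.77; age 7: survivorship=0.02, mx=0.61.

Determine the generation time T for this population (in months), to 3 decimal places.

lx·mx: 0, 0, 0.056, 0.0448, 0.0486, 0.0345, 0.0231, 0.0122 → R0 = 0.2192
x·lx·mx: 0, 0, 0.112, 0.1344, 0.1944, 0.1725, 0.1386, 0.0854 → Σ = 0.8373
T = 0.8373 / 0.2192 = 3.819799… → 3.820

3.820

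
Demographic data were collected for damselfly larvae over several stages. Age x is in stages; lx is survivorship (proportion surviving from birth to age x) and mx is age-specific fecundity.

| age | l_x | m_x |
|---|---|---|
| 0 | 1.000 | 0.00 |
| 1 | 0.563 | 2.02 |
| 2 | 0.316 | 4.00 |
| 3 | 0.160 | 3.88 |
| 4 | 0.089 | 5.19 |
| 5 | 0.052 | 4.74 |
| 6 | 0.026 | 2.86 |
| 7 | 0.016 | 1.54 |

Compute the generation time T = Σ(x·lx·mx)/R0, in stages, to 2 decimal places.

lx·mx: 0, 1.13726, 1.264, 0.6208, 0.46191, 0.24648, 0.07436, 0.02464 → R0 = 3.82945
x·lx·mx: 0, 1.13726, 2.528, 1.8624, 1.84764, 1.2324, 0.44616, 0.17248 → Σ = 9.22634
T = 9.22634 / 3.82945 = 2.409312… → 2.41

2.41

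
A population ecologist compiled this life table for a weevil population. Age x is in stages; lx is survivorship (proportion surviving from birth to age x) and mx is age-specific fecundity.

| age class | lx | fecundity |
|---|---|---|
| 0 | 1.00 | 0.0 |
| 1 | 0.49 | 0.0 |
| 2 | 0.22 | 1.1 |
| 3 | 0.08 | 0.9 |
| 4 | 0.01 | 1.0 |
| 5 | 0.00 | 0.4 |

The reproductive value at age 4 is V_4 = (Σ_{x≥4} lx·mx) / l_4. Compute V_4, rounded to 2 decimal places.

1.00

lx·mx for x ≥ 4: 0.01, 0 → sum = 0.01
V_4 = 0.01 / l_4 = 0.01 / 0.01 = 1 → 1.00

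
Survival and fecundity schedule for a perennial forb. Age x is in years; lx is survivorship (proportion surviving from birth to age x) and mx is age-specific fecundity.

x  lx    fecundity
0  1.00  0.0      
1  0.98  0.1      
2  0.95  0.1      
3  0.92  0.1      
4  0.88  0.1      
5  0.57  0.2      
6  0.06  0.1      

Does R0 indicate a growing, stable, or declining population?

declining

R0 = Σ lx·mx = 0 + 0.098 + 0.095 + 0.092 + 0.088 + 0.114 + 0.006 = 0.493
R0 < 1, so the population is declining.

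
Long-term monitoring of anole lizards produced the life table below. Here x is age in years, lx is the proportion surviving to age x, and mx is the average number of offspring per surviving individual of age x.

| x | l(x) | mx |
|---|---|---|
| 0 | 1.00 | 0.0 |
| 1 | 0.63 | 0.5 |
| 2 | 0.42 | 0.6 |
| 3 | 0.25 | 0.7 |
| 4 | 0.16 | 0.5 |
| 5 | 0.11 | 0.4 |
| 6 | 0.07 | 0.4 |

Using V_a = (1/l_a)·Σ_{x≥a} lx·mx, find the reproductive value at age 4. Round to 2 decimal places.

0.95

lx·mx for x ≥ 4: 0.08, 0.044, 0.028 → sum = 0.152
V_4 = 0.152 / l_4 = 0.152 / 0.16 = 0.95 → 0.95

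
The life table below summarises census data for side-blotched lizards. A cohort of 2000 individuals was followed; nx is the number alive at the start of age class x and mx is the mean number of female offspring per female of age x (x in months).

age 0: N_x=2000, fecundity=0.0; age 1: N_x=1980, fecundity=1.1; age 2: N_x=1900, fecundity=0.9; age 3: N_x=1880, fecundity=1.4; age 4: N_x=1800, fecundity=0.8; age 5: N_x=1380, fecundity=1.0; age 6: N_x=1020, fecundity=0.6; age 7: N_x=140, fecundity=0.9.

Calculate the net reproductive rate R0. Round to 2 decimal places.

lx = nx/n0 = nx/2000: 1, 0.99, 0.95, 0.94, 0.9, 0.69, 0.51, 0.07
lx·mx by age: 0, 1.089, 0.855, 1.316, 0.72, 0.69, 0.306, 0.063
R0 = Σ lx·mx = 5.039 → 5.04

5.04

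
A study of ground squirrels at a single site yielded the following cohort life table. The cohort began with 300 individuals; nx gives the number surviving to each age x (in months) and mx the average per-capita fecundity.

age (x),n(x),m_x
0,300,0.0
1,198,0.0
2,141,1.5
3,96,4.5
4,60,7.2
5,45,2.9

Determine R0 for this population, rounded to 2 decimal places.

lx = nx/n0 = nx/300: 1, 0.66, 0.47, 0.32, 0.2, 0.15
lx·mx by age: 0, 0, 0.705, 1.44, 1.44, 0.435
R0 = Σ lx·mx = 4.02 → 4.02

4.02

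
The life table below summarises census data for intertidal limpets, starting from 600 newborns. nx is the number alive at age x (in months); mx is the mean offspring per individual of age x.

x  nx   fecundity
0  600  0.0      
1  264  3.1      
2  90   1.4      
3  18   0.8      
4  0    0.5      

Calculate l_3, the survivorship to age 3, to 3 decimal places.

0.030

l_3 = n_3/n_0 = 18/600 = 0.03 → 0.030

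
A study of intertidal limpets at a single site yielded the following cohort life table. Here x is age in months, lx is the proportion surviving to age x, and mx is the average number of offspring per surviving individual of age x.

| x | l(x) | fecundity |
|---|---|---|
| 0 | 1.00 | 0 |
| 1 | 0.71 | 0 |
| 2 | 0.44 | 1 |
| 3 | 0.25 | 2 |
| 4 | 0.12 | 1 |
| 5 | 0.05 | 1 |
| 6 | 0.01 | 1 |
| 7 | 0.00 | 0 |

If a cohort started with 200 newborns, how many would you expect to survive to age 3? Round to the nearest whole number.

Expected survivors = N0 · l_3 = 200 × 0.25 = 50 → 50

50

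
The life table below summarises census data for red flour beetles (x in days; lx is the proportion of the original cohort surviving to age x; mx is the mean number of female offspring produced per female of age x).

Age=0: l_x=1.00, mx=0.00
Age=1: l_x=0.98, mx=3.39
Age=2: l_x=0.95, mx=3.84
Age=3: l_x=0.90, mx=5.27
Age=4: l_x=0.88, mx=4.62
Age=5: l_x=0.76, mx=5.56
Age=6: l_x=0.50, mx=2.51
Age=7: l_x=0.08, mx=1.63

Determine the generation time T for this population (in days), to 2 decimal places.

lx·mx: 0, 3.3222, 3.648, 4.743, 4.0656, 4.2256, 1.255, 0.1304 → R0 = 21.3898
x·lx·mx: 0, 3.3222, 7.296, 14.229, 16.2624, 21.128, 7.53, 0.9128 → Σ = 70.6804
T = 70.6804 / 21.3898 = 3.304397… → 3.30

3.30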